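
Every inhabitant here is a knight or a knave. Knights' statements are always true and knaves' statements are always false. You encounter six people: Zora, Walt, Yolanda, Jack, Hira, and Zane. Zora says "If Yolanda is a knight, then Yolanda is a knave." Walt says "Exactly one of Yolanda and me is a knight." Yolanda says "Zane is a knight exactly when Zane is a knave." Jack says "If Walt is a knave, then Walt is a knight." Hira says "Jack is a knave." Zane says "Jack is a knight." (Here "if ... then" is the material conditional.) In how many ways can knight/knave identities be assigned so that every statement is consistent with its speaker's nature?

2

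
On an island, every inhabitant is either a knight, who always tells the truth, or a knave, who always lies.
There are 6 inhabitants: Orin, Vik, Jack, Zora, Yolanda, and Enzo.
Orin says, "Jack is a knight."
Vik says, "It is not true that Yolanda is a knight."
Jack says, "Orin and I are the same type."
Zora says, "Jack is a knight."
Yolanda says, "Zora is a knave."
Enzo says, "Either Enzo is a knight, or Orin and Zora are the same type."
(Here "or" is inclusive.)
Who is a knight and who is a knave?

As a knight, Orin's statement "Jack is a knight" should be true; it is.
Vik (knight): "it is not true that Yolanda is a knight" — true. ✓
Jack is a knight, and the claim "Orin and I are the same type" is indeed true.
Zora is a knight, and the claim "Jack is a knight" is indeed true.
Yolanda is a knave, and the claim "Zora is a knave" is indeed false.
Enzo is a knight; "either Enzo is a knight, or Orin and Zora are the same type" is true, as required.

Orin is a knight, Vik is a knight, Jack is a knight, Zora is a knight, Yolanda is a knave, and Enzo is a knight.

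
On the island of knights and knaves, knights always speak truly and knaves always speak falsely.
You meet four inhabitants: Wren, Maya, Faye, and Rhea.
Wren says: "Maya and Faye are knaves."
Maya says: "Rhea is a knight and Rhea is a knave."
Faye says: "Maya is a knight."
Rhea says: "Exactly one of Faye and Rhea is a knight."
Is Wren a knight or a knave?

Wren is a knight.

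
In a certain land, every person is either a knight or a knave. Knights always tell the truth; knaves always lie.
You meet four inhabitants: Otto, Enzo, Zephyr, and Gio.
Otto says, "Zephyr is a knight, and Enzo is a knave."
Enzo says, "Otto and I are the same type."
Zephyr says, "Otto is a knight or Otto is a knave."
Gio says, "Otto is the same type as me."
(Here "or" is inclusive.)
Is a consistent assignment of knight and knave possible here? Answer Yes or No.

Yes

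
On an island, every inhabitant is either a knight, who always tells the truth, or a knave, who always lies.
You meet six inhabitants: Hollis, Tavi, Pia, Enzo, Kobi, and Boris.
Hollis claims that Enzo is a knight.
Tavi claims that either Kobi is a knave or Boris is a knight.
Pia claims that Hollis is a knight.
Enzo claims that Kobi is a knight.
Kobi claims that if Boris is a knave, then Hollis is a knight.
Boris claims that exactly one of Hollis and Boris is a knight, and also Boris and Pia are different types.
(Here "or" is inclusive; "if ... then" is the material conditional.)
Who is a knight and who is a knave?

Hollis is a knave, Tavi is a knight, Pia is a knave, Enzo is a knave, Kobi is a knave, and Boris is a knave.

Hollis is a knave, and the claim "Enzo is a knight" is indeed false.
As a knight, Tavi's statement "either Kobi is a knave or Boris is a knight" should be True; it is.
Since Pia is a knave, "Hollis is a knight" needs to be false, which holds.
Enzo (knave): "Kobi is a knight" — false. ✓
As a knave, Kobi's statement "if Boris is a knave, then Hollis is a knight" should be false; it is.
Since Boris is a knave, "exactly one of Hollis and Boris is a knight, and also Boris and Pia are different types" needs to be false, which holds.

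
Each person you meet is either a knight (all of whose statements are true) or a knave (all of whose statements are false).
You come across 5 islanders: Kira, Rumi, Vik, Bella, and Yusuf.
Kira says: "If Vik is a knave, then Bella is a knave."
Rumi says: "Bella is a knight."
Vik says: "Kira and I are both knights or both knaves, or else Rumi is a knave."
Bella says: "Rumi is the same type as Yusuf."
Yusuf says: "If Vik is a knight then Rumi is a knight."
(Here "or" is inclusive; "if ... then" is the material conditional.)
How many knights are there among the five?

5

The unique consistent assignment is Kira=knight, Rumi=knight, Vik=knight, Bella=knight, Yusuf=knight.
That has 5 knights.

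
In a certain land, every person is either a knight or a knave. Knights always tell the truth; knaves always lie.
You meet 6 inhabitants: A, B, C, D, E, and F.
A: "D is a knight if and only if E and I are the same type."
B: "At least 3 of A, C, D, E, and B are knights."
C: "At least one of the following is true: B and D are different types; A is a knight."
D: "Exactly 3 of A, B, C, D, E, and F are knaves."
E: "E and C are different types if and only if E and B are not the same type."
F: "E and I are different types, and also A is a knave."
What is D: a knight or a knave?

D is a knave.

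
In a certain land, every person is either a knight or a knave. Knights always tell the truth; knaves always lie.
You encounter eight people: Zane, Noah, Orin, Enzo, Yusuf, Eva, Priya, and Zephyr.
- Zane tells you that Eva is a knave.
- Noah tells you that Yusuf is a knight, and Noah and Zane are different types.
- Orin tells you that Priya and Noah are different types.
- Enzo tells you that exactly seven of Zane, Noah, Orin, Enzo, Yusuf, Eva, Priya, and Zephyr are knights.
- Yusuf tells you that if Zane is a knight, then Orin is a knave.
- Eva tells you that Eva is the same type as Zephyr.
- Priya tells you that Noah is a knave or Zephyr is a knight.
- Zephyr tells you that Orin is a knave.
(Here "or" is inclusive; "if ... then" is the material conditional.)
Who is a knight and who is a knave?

Zane is a knave, Noah is a knight, Orin is a knave, Enzo is a knave, Yusuf is a knight, Eva is a knight, Priya is a knight, and Zephyr is a knight.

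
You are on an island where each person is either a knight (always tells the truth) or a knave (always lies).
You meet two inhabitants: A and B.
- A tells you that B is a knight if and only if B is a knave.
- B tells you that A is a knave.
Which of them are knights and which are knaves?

Knights: B. Knaves: A.

A is a knave, so "B is a knight if and only if B is a knave" must be false — and it is.
B is a knight; "A is a knave" is true, as required.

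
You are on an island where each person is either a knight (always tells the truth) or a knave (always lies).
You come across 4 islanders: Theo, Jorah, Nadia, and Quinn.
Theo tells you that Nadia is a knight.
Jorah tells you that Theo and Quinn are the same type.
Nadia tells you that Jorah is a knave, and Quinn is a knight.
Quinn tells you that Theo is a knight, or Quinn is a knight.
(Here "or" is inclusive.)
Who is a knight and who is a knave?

Theo is a knave, Jorah is a knight, Nadia is a knave, and Quinn is a knave.

Theo is a knave; "Nadia is a knight" is False, as required.
Jorah (knight): "Theo and Quinn are the same type" — true. ✓
Nadia is a knave, and the claim "Jorah is a knave, and Quinn is a knight" is indeed False.
Quinn is a knave; "Theo is a knight, or Quinn is a knight" is False, as required.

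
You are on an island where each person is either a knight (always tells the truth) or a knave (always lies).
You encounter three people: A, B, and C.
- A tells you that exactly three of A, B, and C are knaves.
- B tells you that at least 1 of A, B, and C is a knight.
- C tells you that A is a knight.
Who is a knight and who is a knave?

A is a knave, and the claim "exactly three of A, B, and C are knaves" is indeed False.
B is a knight, so "at least 1 of A, B, and C is a knight" must be True — and it is.
Since C is a knave, "A is a knight" needs to be False, which holds.

A is a knave, B is a knight, and C is a knave.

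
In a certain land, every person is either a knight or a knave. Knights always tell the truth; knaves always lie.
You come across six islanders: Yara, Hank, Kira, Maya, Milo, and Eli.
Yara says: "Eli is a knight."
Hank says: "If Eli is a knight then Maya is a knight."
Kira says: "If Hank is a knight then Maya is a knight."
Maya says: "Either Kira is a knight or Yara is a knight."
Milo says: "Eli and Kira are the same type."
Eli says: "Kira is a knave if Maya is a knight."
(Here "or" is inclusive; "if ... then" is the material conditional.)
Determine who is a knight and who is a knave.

As a knave, Yara's statement "Eli is a knight" should be false; it is.
As a knight, Hank's statement "if Eli is a knight then Maya is a knight" should be true; it is.
Kira is a knight, so "if Hank is a knight then Maya is a knight" must be true — and it is.
As a knight, Maya's statement "either Kira is a knight or Yara is a knight" should be true; it is.
Since Milo is a knave, "Eli and Kira are the same type" needs to be false, which holds.
Eli is a knave; "Kira is a knave if Maya is a knight" is false, as required.

Knights: Hank, Kira, and Maya. Knaves: Yara, Milo, and Eli.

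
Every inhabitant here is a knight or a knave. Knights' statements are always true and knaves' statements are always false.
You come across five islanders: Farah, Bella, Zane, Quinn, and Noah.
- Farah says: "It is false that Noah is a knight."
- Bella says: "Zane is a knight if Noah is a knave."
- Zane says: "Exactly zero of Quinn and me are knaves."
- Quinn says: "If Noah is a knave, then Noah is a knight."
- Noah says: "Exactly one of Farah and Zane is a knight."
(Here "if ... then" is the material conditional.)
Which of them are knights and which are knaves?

Farah is a knave; "it is false that Noah is a knight" is False, as required.
Bella (knight): "Zane is a knight if Noah is a knave" — True. ✓
Since Zane is a knight, "exactly zero of Quinn and me are knaves" needs to be True, which holds.
Quinn is a knight, and the claim "if Noah is a knave, then Noah is a knight" is indeed True.
As a knight, Noah's statement "exactly one of Farah and Zane is a knight" should be True; it is.

Farah is a knave, Bella is a knight, Zane is a knight, Quinn is a knight, and Noah is a knight.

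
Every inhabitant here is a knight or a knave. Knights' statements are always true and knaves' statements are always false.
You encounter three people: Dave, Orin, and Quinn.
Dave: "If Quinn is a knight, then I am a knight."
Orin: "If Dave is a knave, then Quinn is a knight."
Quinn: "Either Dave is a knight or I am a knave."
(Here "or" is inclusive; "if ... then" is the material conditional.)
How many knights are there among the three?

The unique consistent assignment is Dave=knight, Orin=knight, Quinn=knight.
That has 3 knights.

3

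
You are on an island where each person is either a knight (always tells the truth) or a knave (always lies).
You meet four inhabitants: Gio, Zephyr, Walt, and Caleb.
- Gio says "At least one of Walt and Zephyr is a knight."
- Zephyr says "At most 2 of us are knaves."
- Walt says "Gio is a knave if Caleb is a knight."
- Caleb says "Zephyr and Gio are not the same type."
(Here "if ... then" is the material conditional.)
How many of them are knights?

3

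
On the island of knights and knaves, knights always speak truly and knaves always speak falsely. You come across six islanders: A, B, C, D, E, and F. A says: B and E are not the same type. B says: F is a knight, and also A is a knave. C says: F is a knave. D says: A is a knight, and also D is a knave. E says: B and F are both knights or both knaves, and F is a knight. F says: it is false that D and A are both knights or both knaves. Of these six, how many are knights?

1

The unique consistent assignment is A=knave, B=knave, C=knight, D=knave, E=knave, F=knave.
That has 1 knight.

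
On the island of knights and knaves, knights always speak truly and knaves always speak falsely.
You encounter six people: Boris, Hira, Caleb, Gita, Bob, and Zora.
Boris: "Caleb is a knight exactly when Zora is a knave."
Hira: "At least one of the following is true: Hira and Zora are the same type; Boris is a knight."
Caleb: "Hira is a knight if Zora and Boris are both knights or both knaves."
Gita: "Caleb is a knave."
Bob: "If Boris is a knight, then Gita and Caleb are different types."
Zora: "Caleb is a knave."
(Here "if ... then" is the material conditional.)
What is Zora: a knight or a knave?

Zora is a knave.

Consistent assignments: {Boris=knight, Hira=knight, Caleb=knight, Gita=knave, Bob=knight, Zora=knave}
In every consistent assignment, Zora is a knave.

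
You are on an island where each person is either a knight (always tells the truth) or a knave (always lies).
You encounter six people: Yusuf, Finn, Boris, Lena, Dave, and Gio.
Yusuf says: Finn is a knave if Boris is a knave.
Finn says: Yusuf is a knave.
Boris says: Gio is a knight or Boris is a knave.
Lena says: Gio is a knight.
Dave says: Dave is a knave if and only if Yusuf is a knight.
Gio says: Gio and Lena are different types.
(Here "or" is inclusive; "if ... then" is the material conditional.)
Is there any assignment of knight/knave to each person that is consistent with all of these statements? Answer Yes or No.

Checking all 64 assignments, each has at least one speaker whose statement's truth value contradicts their type.

No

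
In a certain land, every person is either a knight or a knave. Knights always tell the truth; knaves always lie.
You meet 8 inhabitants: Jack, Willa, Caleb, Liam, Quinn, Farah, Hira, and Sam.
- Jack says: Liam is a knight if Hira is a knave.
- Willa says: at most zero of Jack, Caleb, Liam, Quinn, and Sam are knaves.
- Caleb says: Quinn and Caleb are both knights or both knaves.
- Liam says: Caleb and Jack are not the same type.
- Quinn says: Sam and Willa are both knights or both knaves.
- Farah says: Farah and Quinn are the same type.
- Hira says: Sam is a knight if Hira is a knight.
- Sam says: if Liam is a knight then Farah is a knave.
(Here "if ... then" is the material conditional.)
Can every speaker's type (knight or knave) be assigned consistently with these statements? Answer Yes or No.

No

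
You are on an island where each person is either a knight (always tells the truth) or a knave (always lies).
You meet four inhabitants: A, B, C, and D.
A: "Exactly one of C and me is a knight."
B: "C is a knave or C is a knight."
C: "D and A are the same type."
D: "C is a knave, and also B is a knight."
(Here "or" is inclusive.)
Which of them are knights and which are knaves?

Suppose A is a knight. Then A's statement "exactly one of C and me is a knight" would have to be true. Checking the 8 ways to assign the others, none is consistent with every speaker.
(For instance, with B=knight, C=knave, D=knight, C's claim "D and A are the same type" comes out true where it would need to be false.)
So A must be a knave, making "exactly one of C and me is a knight" false. Taking A=knave, B=knight, C=knave, D=knight, each remaining statement checks out:
  B (knight): "C is a knave or C is a knight" — true. ✓
  C (knave): "D and A are the same type" — false. ✓
  D (knight): "C is a knave, and also B is a knight" — true. ✓
This is the unique consistent assignment.

A is a knave, B is a knight, C is a knave, and D is a knight.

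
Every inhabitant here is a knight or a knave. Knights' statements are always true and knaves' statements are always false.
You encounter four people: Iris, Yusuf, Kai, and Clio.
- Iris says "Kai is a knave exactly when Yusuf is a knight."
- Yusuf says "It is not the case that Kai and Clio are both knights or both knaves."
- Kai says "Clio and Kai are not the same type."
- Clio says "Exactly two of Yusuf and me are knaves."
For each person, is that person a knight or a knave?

Iris is a knave, Yusuf is a knight, Kai is a knight, and Clio is a knave.

Iris (knave): "Kai is a knave exactly when Yusuf is a knight" — False. ✓
Since Yusuf is a knight, "it is not the case that Kai and Clio are both knights or both knaves" needs to be true, which holds.
As a knight, Kai's statement "Clio and Kai are not the same type" should be true; it is.
As a knave, Clio's statement "exactly two of Yusuf and me are knaves" should be False; it is.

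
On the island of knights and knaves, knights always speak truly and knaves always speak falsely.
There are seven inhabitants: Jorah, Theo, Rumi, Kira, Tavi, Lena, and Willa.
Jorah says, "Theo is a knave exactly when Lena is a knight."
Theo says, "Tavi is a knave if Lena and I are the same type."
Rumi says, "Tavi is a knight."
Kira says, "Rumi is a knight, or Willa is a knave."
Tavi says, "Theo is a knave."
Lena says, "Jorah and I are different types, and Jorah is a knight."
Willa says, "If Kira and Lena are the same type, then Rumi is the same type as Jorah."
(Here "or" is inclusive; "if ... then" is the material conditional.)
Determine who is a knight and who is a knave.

Jorah is a knave; "Theo is a knave exactly when Lena is a knight" is false, as required.
As a knave, Theo's statement "Tavi is a knave if Lena and I are the same type" should be false; it is.
Rumi (knight): "Tavi is a knight" — True. ✓
Kira is a knight, so "Rumi is a knight, or Willa is a knave" must be True — and it is.
Tavi (knight): "Theo is a knave" — True. ✓
As a knave, Lena's statement "Jorah and I are different types, and Jorah is a knight" should be false; it is.
Willa is a knight; "if Kira and Lena are the same type, then Rumi is the same type as Jorah" is True, as required.

Knights: Rumi, Kira, Tavi, and Willa. Knaves: Jorah, Theo, and Lena.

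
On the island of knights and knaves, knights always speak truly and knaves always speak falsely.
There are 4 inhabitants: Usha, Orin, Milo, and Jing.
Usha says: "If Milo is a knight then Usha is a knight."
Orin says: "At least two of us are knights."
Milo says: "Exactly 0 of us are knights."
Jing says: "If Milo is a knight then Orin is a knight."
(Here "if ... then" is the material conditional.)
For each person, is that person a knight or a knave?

Knights: Usha, Orin, and Jing. Knaves: Milo.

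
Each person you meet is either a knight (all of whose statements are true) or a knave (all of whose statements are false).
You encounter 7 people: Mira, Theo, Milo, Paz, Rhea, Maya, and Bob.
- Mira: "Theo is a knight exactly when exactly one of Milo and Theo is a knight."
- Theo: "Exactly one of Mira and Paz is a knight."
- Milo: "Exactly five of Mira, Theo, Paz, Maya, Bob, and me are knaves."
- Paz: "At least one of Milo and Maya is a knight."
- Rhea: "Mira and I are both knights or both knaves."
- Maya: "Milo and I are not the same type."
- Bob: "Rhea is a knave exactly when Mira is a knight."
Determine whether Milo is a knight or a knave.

Milo is a knave.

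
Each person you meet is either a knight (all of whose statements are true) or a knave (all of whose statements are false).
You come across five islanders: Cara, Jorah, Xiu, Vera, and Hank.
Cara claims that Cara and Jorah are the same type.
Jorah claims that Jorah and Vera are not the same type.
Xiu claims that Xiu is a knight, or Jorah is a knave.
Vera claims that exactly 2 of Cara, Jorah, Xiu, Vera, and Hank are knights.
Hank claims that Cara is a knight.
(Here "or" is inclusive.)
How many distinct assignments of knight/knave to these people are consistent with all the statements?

3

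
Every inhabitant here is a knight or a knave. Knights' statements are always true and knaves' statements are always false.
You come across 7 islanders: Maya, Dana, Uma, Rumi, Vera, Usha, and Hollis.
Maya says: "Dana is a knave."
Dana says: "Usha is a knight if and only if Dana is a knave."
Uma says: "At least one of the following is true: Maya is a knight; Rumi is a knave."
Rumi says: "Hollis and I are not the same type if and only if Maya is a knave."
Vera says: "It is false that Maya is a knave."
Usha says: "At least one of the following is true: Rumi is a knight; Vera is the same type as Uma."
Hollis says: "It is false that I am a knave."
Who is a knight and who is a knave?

Maya is a knave, Dana is a knight, Uma is a knight, Rumi is a knave, Vera is a knave, Usha is a knave, and Hollis is a knave.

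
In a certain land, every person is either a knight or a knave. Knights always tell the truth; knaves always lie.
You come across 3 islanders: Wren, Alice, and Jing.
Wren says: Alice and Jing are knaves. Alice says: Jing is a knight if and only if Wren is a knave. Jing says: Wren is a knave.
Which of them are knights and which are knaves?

Suppose Wren is a knight. Then Wren's statement "Alice and Jing are knaves" would have to be true. Checking the 4 ways to assign the others, none is consistent with every speaker.
(For instance, with Alice=knight, Jing=knight, Wren's claim "Alice and Jing are knaves" comes out false where it would need to be true.)
So Wren must be a knave, making "Alice and Jing are knaves" false. Taking Wren=knave, Alice=knight, Jing=knight, each remaining statement checks out:
  Alice (knight): "Jing is a knight if and only if Wren is a knave" — true. ✓
  Jing (knight): "Wren is a knave" — true. ✓
This is the unique consistent assignment.

Wren is a knave, Alice is a knight, and Jing is a knight.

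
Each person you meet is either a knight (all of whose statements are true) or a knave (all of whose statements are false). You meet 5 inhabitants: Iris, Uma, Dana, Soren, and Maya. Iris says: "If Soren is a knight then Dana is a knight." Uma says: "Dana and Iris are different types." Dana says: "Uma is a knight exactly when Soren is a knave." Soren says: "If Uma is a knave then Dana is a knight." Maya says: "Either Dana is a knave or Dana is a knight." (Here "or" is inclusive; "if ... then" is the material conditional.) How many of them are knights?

The unique consistent assignment is Iris=knight, Uma=knave, Dana=knight, Soren=knight, Maya=knight.
That has 4 knights.

4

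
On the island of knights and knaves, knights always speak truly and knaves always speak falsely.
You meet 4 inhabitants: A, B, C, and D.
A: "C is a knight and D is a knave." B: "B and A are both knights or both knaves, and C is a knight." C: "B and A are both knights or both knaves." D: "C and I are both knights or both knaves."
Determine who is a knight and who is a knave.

Suppose A is a knave. Then A's statement "C is a knight and D is a knave" would have to be false. Checking the 8 ways to assign the others, none is consistent with every speaker.
(For instance, with B=knight, C=knight, D=knave, A's claim "C is a knight and D is a knave" comes out true where it would need to be false.)
So A must be a knight, making "C is a knight and D is a knave" true. Taking A=knight, B=knight, C=knight, D=knave, each remaining statement checks out:
  B (knight): "B and A are both knights or both knaves, and C is a knight" — true. ✓
  C (knight): "B and A are both knights or both knaves" — true. ✓
  D (knave): "C and I are both knights or both knaves" — false. ✓
This is the unique consistent assignment.

A is a knight, B is a knight, C is a knight, and D is a knave.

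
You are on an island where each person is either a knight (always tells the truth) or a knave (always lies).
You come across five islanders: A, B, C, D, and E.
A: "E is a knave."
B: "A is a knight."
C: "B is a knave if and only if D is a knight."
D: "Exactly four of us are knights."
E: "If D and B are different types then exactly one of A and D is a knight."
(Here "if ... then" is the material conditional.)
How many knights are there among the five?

1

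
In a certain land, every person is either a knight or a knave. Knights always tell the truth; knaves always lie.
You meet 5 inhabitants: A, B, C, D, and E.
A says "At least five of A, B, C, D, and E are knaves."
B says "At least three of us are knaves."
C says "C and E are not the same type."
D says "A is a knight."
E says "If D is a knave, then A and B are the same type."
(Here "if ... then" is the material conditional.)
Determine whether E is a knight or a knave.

E is a knave.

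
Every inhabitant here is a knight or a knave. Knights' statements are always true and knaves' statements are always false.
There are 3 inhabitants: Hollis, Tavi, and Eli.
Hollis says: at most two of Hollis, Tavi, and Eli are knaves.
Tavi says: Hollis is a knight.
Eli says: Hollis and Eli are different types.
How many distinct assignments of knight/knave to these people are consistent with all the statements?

1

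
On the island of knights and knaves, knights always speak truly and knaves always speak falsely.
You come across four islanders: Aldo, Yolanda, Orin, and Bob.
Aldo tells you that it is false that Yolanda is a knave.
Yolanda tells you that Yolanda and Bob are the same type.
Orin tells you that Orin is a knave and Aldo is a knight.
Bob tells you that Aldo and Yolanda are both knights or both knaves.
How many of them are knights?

1

The unique consistent assignment is Aldo=knave, Yolanda=knave, Orin=knave, Bob=knight.
That has 1 knight.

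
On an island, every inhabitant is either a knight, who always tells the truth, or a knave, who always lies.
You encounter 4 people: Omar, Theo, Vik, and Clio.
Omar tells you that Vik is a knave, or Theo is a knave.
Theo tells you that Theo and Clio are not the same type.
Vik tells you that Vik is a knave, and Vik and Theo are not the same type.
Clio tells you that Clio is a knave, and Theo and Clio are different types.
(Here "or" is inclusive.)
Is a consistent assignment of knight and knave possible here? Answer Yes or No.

One consistent assignment: Omar=knight, Theo=knave, Vik=knave, Clio=knave.

Yes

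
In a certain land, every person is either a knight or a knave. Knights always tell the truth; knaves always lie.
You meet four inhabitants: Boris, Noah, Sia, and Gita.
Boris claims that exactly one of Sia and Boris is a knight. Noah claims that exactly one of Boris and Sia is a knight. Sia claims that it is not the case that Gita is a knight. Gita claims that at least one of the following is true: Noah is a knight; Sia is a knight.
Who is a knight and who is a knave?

Boris is a knight, Noah is a knight, Sia is a knave, and Gita is a knight.

Suppose Boris is a knave. Then Boris's statement "exactly one of Sia and Boris is a knight" would have to be false. Checking the 8 ways to assign the others, none is consistent with every speaker.
(For instance, with Noah=knight, Sia=knave, Gita=knight, Noah's claim "exactly one of Boris and Sia is a knight" comes out false where it would need to be true.)
So Boris must be a knight, making "exactly one of Sia and Boris is a knight" true. Taking Boris=knight, Noah=knight, Sia=knave, Gita=knight, each remaining statement checks out:
  Noah (knight): "exactly one of Boris and Sia is a knight" — true. ✓
  Sia (knave): "it is not the case that Gita is a knight" — false. ✓
  Gita (knight): "at least one of the following is true: Noah is a knight; Sia is a knight" — true. ✓
This is the unique consistent assignment.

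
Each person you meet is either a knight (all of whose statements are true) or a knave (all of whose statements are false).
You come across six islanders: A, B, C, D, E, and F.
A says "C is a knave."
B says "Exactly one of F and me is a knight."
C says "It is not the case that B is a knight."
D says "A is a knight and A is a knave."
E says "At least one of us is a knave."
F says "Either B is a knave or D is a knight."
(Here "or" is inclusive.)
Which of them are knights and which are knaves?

A (knight): "C is a knave" — True. ✓
Since B is a knight, "exactly one of F and me is a knight" needs to be True, which holds.
C is a knave, and the claim "it is not the case that B is a knight" is indeed False.
D is a knave; "A is a knight and A is a knave" is False, as required.
E (knight): "at least one of us is a knave" — True. ✓
Since F is a knave, "either B is a knave or D is a knight" needs to be False, which holds.

A is a knight, B is a knight, C is a knave, D is a knave, E is a knight, and F is a knave.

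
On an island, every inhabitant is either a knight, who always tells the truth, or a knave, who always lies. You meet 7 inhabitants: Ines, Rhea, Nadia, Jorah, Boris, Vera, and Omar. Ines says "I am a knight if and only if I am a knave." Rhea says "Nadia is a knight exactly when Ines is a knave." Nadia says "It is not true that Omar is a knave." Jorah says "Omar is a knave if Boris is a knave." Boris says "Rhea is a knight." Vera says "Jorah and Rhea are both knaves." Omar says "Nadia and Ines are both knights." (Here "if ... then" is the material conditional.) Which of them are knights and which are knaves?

Ines is a knave, and the claim "I am a knight if and only if I am a knave" is indeed False.
As a knave, Rhea's statement "Nadia is a knight exactly when Ines is a knave" should be False; it is.
Nadia is a knave; "it is not true that Omar is a knave" is False, as required.
Jorah (knight): "Omar is a knave if Boris is a knave" — True. ✓
Boris is a knave; "Rhea is a knight" is False, as required.
Vera is a knave; "Jorah and Rhea are both knaves" is False, as required.
Omar is a knave, and the claim "Nadia and Ines are both knights" is indeed False.

Knights: Jorah. Knaves: Ines, Rhea, Nadia, Boris, Vera, and Omar.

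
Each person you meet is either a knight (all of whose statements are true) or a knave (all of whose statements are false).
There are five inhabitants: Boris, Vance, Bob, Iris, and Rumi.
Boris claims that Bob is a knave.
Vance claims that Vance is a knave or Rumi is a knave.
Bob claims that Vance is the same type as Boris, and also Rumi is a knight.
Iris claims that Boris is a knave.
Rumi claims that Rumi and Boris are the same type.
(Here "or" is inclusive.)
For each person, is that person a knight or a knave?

Knights: Boris and Vance. Knaves: Bob, Iris, and Rumi.

Boris is a knight, so "Bob is a knave" must be true — and it is.
Vance is a knight, so "Vance is a knave or Rumi is a knave" must be true — and it is.
Bob is a knave, and the claim "Vance is the same type as Boris, and also Rumi is a knight" is indeed False.
Since Iris is a knave, "Boris is a knave" needs to be False, which holds.
Since Rumi is a knave, "Rumi and Boris are the same type" needs to be False, which holds.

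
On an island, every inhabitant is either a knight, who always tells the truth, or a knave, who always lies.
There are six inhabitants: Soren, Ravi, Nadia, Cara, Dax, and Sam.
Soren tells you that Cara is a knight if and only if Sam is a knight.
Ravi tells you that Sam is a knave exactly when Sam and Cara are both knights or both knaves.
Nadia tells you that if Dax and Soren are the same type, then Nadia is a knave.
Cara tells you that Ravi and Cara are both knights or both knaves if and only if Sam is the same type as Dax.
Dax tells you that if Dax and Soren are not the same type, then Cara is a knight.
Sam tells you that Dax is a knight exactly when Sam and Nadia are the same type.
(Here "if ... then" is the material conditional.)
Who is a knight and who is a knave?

Knights: Nadia, Cara, and Dax. Knaves: Soren, Ravi, and Sam.

As a knave, Soren's statement "Cara is a knight if and only if Sam is a knight" should be False; it is.
Ravi is a knave, and the claim "Sam is a knave exactly when Sam and Cara are both knights or both knaves" is indeed False.
Nadia is a knight, and the claim "if Dax and Soren are the same type, then Nadia is a knave" is indeed true.
Cara is a knight, and the claim "Ravi and Cara are both knights or both knaves if and only if Sam is the same type as Dax" is indeed true.
As a knight, Dax's statement "if Dax and Soren are not the same type, then Cara is a knight" should be true; it is.
Since Sam is a knave, "Dax is a knight exactly when Sam and Nadia are the same type" needs to be False, which holds.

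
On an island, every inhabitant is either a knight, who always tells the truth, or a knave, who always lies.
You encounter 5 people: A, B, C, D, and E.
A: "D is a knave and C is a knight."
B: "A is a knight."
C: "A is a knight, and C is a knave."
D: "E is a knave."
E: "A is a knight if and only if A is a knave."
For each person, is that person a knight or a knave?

A is a knave, B is a knave, C is a knave, D is a knight, and E is a knave.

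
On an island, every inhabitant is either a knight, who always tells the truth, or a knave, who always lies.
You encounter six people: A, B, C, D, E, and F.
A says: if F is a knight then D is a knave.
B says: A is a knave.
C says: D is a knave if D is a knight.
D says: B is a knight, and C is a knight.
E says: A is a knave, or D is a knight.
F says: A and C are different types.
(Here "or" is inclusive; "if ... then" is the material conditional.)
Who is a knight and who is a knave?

A is a knight, B is a knave, C is a knight, D is a knave, E is a knave, and F is a knave.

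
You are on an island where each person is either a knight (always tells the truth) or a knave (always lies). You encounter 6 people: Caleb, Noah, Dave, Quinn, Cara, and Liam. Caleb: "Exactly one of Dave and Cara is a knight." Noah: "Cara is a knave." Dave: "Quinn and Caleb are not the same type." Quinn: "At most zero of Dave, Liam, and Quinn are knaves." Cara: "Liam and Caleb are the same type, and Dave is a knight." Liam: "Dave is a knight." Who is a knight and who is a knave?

As a knave, Caleb's statement "exactly one of Dave and Cara is a knight" should be false; it is.
Noah is a knight, and the claim "Cara is a knave" is indeed True.
Dave is a knave, so "Quinn and Caleb are not the same type" must be false — and it is.
Quinn is a knave, and the claim "at most zero of Dave, Liam, and Quinn are knaves" is indeed false.
As a knave, Cara's statement "Liam and Caleb are the same type, and Dave is a knight" should be false; it is.
Liam is a knave, so "Dave is a knight" must be false — and it is.

Caleb is a knave, Noah is a knight, Dave is a knave, Quinn is a knave, Cara is a knave, and Liam is a knave.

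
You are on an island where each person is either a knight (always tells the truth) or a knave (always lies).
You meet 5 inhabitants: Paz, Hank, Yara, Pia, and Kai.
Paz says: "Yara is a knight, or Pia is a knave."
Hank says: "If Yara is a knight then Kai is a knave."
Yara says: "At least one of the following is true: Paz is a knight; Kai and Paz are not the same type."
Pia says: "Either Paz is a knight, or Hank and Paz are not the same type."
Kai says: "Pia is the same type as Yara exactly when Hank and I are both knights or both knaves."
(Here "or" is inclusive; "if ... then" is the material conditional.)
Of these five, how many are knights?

4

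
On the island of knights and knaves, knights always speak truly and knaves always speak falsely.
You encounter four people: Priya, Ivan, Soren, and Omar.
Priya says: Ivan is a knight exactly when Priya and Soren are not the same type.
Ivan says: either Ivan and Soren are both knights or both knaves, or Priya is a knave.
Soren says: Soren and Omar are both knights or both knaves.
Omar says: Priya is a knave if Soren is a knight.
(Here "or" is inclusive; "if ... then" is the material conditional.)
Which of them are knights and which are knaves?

Priya is a knave, Ivan is a knight, Soren is a knave, and Omar is a knight.

Suppose Priya is a knight. Then Priya's statement "Ivan is a knight exactly when Priya and Soren are not the same type" would have to be true. Checking the 8 ways to assign the others, none is consistent with every speaker.
(For instance, with Ivan=knight, Soren=knave, Omar=knight, Ivan's claim "either Ivan and Soren are both knights or both knaves, or Priya is a knave" comes out false where it would need to be true.)
So Priya must be a knave, making "Ivan is a knight exactly when Priya and Soren are not the same type" false. Taking Priya=knave, Ivan=knight, Soren=knave, Omar=knight, each remaining statement checks out:
  Ivan (knight): "either Ivan and Soren are both knights or both knaves, or Priya is a knave" — true. ✓
  Soren (knave): "Soren and Omar are both knights or both knaves" — false. ✓
  Omar (knight): "Priya is a knave if Soren is a knight" — true. ✓
This is the unique consistent assignment.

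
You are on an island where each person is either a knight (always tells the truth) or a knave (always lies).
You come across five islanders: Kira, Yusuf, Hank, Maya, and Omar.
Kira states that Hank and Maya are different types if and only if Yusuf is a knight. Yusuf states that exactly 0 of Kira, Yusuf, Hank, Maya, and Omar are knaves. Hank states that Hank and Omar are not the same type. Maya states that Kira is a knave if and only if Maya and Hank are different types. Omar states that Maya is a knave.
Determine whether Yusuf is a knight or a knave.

Yusuf is a knave.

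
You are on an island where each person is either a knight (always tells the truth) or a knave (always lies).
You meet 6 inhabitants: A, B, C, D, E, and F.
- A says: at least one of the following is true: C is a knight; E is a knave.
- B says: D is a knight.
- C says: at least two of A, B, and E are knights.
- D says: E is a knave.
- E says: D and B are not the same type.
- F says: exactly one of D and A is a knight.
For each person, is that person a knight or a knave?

A is a knight, B is a knight, C is a knight, D is a knight, E is a knave, and F is a knave.

A is a knight; "at least one of the following is true: C is a knight; E is a knave" is true, as required.
B is a knight, and the claim "D is a knight" is indeed true.
As a knight, C's statement "at least two of A, B, and E are knights" should be true; it is.
As a knight, D's statement "E is a knave" should be true; it is.
E is a knave, so "D and B are not the same type" must be False — and it is.
F is a knave; "exactly one of D and A is a knight" is False, as required.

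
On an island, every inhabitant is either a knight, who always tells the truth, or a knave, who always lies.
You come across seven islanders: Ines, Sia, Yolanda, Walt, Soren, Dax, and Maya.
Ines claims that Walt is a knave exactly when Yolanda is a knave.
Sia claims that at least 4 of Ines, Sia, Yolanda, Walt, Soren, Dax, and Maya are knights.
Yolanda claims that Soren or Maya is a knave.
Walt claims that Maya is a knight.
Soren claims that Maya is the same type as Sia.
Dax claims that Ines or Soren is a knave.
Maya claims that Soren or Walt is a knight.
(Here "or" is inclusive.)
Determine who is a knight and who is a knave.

Ines is a knave, Sia is a knight, Yolanda is a knave, Walt is a knight, Soren is a knight, Dax is a knight, and Maya is a knight.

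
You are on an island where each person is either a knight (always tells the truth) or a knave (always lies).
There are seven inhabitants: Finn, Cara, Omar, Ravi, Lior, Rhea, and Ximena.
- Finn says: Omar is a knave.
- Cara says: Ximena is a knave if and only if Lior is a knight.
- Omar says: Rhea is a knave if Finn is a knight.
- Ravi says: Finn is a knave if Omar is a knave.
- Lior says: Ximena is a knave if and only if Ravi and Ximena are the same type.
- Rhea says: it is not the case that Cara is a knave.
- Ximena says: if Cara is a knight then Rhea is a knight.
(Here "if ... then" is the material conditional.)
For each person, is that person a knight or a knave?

Knights: Cara, Omar, Ravi, Rhea, and Ximena. Knaves: Finn and Lior.

Finn (knave): "Omar is a knave" — False. ✓
As a knight, Cara's statement "Ximena is a knave if and only if Lior is a knight" should be true; it is.
Since Omar is a knight, "Rhea is a knave if Finn is a knight" needs to be true, which holds.
Since Ravi is a knight, "Finn is a knave if Omar is a knave" needs to be true, which holds.
Lior (knave): "Ximena is a knave if and only if Ravi and Ximena are the same type" — False. ✓
Since Rhea is a knight, "it is not the case that Cara is a knave" needs to be true, which holds.
Ximena is a knight, so "if Cara is a knight then Rhea is a knight" must be true — and it is.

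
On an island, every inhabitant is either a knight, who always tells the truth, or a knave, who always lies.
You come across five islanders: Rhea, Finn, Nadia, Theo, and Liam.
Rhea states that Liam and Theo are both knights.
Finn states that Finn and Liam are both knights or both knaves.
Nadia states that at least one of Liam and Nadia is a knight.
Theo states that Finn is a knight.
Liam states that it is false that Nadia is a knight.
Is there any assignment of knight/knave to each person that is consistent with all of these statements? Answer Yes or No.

No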